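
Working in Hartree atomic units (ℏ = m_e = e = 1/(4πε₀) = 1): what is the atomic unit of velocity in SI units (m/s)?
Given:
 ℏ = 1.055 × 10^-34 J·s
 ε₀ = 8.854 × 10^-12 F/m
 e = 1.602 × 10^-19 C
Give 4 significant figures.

2.186 × 10^6 m/s

Dimensional analysis gives v_au = e²/(4πε₀ℏ).
  = 2.566 × 10^-38 / 1.174 × 10^-44
  = 2.186 × 10^6 m/s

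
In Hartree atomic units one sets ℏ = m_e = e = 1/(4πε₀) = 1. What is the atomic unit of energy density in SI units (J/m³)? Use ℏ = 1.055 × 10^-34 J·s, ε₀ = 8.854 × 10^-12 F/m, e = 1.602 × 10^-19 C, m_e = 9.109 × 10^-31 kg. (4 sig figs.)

u_au = E_h/a₀³ = m_e⁴e¹⁰/((4πε₀)⁵ℏ⁸)
E_h = 4.354 × 10^-18 J
a₀ = 5.297 × 10^-11 m
E_h/a₀³ = 2.929 × 10^13 J/m³

2.929 × 10^13 J/m³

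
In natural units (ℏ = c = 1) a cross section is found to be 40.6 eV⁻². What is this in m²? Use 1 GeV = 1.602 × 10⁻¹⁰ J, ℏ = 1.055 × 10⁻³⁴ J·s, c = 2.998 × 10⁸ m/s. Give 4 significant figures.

Area is [L]² = [E]⁻²·(ℏc)²; restore (ℏc)².
1 GeV⁻² → (ℏc)² × (1 GeV in J)⁻² = 3.898 × 10⁻³² m².
Convert the energy scale: 40.6 eV⁻² = 4.06 × 10¹⁹ GeV⁻².
Result: 4.06 × 10¹⁹ × 3.898 × 10⁻³² = 1.583 × 10⁻¹² m².

1.583 × 10⁻¹² m²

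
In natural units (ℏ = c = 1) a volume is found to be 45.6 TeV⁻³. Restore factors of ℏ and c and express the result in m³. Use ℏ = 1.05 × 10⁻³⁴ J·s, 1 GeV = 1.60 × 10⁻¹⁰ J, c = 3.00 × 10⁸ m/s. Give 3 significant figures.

3.48 × 10⁻⁵⁵ m³

Volume is [L]³ = [E]⁻³·(ℏc)³.
1 GeV⁻³ → (ℏc)³ × (1 GeV in J)⁻³ = 7.63 × 10⁻⁴⁸ m³.
Convert the energy scale: 45.6 TeV⁻³ = 4.56 × 10⁻⁸ GeV⁻³.
Result: 4.56 × 10⁻⁸ × 7.63 × 10⁻⁴⁸ = 3.48 × 10⁻⁵⁵ m³.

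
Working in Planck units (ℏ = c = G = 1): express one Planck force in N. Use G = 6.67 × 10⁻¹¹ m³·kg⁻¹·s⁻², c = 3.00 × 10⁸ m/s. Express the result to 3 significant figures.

1.21 × 10⁴⁴ N

From ℏ = c = G = 1 the force scale is F_P = c⁴/G.
  = 8.10 × 10³³ / 6.67 × 10⁻¹¹
  = 1.21 × 10⁴⁴ N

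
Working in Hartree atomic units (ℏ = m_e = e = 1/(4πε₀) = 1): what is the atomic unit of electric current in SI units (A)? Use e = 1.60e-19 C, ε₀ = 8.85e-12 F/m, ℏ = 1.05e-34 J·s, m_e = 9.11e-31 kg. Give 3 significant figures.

6.67e-3 A

The unique combination of the constants set to 1 with dimensions of current is I_au = e E_h/ℏ = m_e e⁵/((4πε₀)²ℏ³).
E_h = 4.38e-18 J
e·E_h/ℏ = 6.67e-3 A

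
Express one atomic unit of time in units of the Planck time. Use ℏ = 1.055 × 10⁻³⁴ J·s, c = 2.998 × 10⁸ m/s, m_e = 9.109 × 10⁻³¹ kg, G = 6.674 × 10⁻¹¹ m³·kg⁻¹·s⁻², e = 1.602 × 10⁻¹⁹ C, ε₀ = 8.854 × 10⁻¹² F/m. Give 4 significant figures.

4.494 × 10²⁶

atomic unit of time: τ_au = (4πε₀)²ℏ³/(m_e e⁴) = 2.423 × 10⁻¹⁷ s
Planck time: t_P = √(ℏG/c⁵) = 5.392 × 10⁻⁴⁴ s
ratio = 2.423 × 10⁻¹⁷ / 5.392 × 10⁻⁴⁴ = 4.494 × 10²⁶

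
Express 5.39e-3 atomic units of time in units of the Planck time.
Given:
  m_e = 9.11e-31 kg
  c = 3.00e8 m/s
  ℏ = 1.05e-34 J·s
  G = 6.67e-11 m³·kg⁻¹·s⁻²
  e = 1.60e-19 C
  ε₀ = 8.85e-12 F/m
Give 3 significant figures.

2.41e24

atomic unit of time: τ_au = (4πε₀)²ℏ³/(m_e e⁴) = 2.40e-17 s
Planck time: t_P = √(ℏG/c⁵) = 5.37e-44 s
5.39e-3 × 2.40e-17 / 5.37e-44 = 2.41e24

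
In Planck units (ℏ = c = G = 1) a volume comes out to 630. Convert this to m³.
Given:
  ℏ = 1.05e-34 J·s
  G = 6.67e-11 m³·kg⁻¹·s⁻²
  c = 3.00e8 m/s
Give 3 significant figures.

One Planck volume: V_P = (ℏG/c³)^(3/2) = 4.18e-105 m³.
630 × 4.18e-105 m³ = 2.63e-102 m³

2.63e-102 m³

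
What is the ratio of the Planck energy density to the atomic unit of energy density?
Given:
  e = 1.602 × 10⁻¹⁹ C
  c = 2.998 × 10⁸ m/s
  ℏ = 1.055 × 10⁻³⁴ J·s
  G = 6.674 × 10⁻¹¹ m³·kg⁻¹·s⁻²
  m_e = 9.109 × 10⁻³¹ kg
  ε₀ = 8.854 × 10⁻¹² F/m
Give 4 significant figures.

Planck energy density: u_P = c⁷/(ℏG²) = 4.632 × 10¹¹³ J/m³
atomic unit of energy density: u_au = E_h/a₀³ = m_e⁴e¹⁰/((4πε₀)⁵ℏ⁸) = 2.929 × 10¹³ J/m³
ratio = 4.632 × 10¹¹³ / 2.929 × 10¹³ = 1.581 × 10¹⁰⁰

1.581 × 10¹⁰⁰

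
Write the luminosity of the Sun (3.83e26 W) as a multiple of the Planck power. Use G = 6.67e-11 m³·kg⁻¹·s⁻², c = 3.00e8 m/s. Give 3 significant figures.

Planck power: P_P = c⁵/G = 3.64e52 W.
3.83e26 / 3.64e52 = 1.05e-26

1.05e-26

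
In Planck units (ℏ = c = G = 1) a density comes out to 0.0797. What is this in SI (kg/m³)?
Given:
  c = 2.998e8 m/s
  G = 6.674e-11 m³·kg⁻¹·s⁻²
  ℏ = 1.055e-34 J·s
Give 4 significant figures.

4.108e95 kg/m³

One Planck density: ρ_P = c⁵/(ℏG²) = 5.154e96 kg/m³.
0.0797 × 5.154e96 kg/m³ = 4.108e95 kg/m³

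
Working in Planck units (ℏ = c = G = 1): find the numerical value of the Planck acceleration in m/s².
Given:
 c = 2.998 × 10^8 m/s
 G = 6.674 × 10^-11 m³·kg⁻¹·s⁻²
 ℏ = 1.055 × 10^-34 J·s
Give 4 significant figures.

From ℏ = c = G = 1 the acceleration scale is a_P = √(c⁷/(ℏG)).
  = √(3.092 × 10^103)
  = 5.560 × 10^51 m/s²

5.560 × 10^51 m/s²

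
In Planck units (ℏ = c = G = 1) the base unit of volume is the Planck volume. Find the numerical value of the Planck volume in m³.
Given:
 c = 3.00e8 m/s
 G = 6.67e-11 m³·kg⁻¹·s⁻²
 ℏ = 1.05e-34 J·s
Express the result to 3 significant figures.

V_P = (ℏG/c³)^(3/2)
  = √(1.75e-209)
  = 4.18e-105 m³

4.18e-105 m³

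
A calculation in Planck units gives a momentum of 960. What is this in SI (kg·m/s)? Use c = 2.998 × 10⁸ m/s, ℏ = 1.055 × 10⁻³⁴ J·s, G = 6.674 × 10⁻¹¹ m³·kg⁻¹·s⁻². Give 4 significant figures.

6.265 × 10³ kg·m/s

One Planck momentum: p_P = √(ℏc³/G) = 6.527 kg·m/s.
960 × 6.527 kg·m/s = 6.265 × 10³ kg·m/s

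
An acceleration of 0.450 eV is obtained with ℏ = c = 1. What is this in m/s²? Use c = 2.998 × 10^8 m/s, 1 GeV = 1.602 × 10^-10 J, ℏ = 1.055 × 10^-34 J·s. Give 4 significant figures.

Acceleration is [L]/[T]² = c·[E]/ℏ.
1 GeV → c/ℏ × (1 GeV in J) = 4.552 × 10^32 m/s².
Convert the energy scale: 0.450 eV = 4.50 × 10^-10 GeV.
Result: 4.50 × 10^-10 × 4.552 × 10^32 = 2.049 × 10^23 m/s².

2.049 × 10^23 m/s²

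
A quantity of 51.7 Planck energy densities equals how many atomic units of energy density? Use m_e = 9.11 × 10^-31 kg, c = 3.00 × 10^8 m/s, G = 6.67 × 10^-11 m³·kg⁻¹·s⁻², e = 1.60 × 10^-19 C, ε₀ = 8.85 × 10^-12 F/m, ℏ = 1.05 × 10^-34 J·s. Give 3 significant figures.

Planck energy density: u_P = c⁷/(ℏG²) = 4.68 × 10^113 J/m³
atomic unit of energy density: u_au = E_h/a₀³ = m_e⁴e¹⁰/((4πε₀)⁵ℏ⁸) = 3.01 × 10^13 J/m³
51.7 × 4.68 × 10^113 / 3.01 × 10^13 = 8.03 × 10^101

8.03 × 10^101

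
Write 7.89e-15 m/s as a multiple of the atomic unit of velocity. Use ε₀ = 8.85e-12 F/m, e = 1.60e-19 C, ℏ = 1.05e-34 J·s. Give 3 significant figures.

atomic unit of velocity: v_au = e²/(4πε₀ℏ) = 2.19e6 m/s.
7.89e-15 / 2.19e6 = 3.60e-21

3.60e-21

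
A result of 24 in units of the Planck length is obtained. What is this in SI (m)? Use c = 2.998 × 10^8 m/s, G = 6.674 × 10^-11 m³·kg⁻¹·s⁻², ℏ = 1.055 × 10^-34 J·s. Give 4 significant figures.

One Planck length: ℓ_P = √(ℏG/c³) = 1.616 × 10^-35 m.
24 × 1.616 × 10^-35 m = 3.880 × 10^-34 m

3.880 × 10^-34 m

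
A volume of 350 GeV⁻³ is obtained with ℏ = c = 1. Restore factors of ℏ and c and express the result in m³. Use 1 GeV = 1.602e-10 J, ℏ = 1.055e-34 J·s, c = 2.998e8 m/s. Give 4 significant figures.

Volume is [L]³ = [E]⁻³·(ℏc)³.
1 GeV⁻³ → (ℏc)³ × (1 GeV in J)⁻³ = 7.696e-48 m³.
Result: 350 × 7.696e-48 = 2.694e-45 m³.

2.694e-45 m³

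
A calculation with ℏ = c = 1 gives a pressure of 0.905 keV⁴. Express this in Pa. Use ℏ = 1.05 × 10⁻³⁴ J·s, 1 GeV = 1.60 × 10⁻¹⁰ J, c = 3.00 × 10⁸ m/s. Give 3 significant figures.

1.90 × 10¹³ Pa

Pressure is [E]/[L]³ = [E]⁴/(ℏc)³.
1 GeV⁴ → 1/(ℏc)³ × (1 GeV in J)⁴ = 2.10 × 10³⁷ Pa.
Convert the energy scale: 0.905 keV⁴ = 9.05 × 10⁻²⁵ GeV⁴.
Result: 9.05 × 10⁻²⁵ × 2.10 × 10³⁷ = 1.90 × 10¹³ Pa.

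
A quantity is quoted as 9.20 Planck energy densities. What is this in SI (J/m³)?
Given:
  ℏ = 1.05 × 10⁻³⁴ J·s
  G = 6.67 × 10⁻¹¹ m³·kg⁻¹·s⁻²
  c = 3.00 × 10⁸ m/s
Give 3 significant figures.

One Planck energy density: u_P = c⁷/(ℏG²) = 4.68 × 10¹¹³ J/m³.
9.20 × 4.68 × 10¹¹³ J/m³ = 4.31 × 10¹¹⁴ J/m³

4.31 × 10¹¹⁴ J/m³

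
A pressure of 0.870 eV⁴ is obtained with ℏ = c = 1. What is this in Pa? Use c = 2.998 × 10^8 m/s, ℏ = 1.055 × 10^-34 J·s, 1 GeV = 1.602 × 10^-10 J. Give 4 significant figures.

18.11 Pa

Pressure is [E]/[L]³ = [E]⁴/(ℏc)³.
1 GeV⁴ → 1/(ℏc)³ × (1 GeV in J)⁴ = 2.082 × 10^37 Pa.
Convert the energy scale: 0.870 eV⁴ = 8.70 × 10^-37 GeV⁴.
Result: 8.70 × 10^-37 × 2.082 × 10^37 = 18.11 Pa.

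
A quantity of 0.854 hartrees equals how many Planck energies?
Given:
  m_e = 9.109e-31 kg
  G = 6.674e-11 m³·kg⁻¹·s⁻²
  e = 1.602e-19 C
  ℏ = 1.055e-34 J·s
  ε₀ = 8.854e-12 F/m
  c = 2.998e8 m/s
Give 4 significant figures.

1.900e-27

hartree: E_h = m_e e⁴/(4πε₀ℏ)² = 4.354e-18 J
Planck energy: E_P = √(ℏc⁵/G) = 1.957e9 J
0.854 × 4.354e-18 / 1.957e9 = 1.900e-27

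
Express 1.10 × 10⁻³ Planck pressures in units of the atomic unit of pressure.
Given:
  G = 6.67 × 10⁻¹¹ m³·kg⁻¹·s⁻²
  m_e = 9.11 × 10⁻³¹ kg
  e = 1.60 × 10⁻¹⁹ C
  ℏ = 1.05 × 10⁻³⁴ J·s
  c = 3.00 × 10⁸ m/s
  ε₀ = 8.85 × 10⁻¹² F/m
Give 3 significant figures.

Planck pressure: p_P = c⁷/(ℏG²) = 4.68 × 10¹¹³ Pa
atomic unit of pressure: P_au = E_h/a₀³ = m_e⁴e¹⁰/((4πε₀)⁵ℏ⁸) = 3.01 × 10¹³ Pa
1.10 × 10⁻³ × 4.68 × 10¹¹³ / 3.01 × 10¹³ = 1.71 × 10⁹⁷

1.71 × 10⁹⁷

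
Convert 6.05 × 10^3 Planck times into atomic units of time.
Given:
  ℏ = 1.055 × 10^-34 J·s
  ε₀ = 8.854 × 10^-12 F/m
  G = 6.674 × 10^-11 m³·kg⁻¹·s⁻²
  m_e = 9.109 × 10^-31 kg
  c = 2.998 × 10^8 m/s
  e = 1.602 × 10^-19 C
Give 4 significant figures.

1.346 × 10^-23

Planck time: t_P = √(ℏG/c⁵) = 5.392 × 10^-44 s
atomic unit of time: τ_au = (4πε₀)²ℏ³/(m_e e⁴) = 2.423 × 10^-17 s
6.05 × 10^3 × 5.392 × 10^-44 / 2.423 × 10^-17 = 1.346 × 10^-23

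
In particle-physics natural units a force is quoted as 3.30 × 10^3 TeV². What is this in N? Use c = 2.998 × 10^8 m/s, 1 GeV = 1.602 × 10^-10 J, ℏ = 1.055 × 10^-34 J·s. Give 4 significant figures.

Force is [E]/[L] = [E]²/(ℏc); restore (ℏc)⁻¹.
1 GeV² → 1/(ℏc) × (1 GeV in J)² = 8.114 × 10^5 N.
Convert the energy scale: 3.30 × 10^3 TeV² = 3.30 × 10^9 GeV².
Result: 3.30 × 10^9 × 8.114 × 10^5 = 2.678 × 10^15 N.

2.678 × 10^15 N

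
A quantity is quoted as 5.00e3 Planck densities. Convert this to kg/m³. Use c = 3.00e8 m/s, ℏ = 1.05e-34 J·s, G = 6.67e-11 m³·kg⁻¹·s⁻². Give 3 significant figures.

2.60e100 kg/m³

One Planck density: ρ_P = c⁵/(ℏG²) = 5.20e96 kg/m³.
5.00e3 × 5.20e96 kg/m³ = 2.60e100 kg/m³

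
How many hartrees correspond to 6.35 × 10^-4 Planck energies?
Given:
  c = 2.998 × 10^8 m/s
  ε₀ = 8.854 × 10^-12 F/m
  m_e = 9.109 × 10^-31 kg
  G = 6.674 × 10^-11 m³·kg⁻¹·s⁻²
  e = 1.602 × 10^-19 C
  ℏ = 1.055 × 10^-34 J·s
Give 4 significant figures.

2.853 × 10^23

Planck energy: E_P = √(ℏc⁵/G) = 1.957 × 10^9 J
hartree: E_h = m_e e⁴/(4πε₀ℏ)² = 4.354 × 10^-18 J
6.35 × 10^-4 × 1.957 × 10^9 / 4.354 × 10^-18 = 2.853 × 10^23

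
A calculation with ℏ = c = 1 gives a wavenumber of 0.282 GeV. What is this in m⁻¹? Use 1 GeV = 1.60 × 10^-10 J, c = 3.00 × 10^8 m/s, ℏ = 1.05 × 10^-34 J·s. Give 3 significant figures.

Inverse length is [E]/(ℏc).
1 GeV → 1/(ℏc) × (1 GeV in J) = 5.08 × 10^15 m⁻¹.
Result: 0.282 × 5.08 × 10^15 = 1.43 × 10^15 m⁻¹.

1.43 × 10^15 m⁻¹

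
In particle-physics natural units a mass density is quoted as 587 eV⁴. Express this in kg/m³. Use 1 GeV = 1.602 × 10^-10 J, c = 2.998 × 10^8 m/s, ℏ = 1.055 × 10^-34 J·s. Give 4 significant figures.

1.359 × 10^-13 kg/m³

Mass density is [E]/(c²[L]³) = [E]⁴/(ℏ³c⁵).
1 GeV⁴ → 1/(ℏ³c⁵) × (1 GeV in J)⁴ = 2.316 × 10^20 kg/m³.
Convert the energy scale: 587 eV⁴ = 5.87 × 10^-34 GeV⁴.
Result: 5.87 × 10^-34 × 2.316 × 10^20 = 1.359 × 10^-13 kg/m³.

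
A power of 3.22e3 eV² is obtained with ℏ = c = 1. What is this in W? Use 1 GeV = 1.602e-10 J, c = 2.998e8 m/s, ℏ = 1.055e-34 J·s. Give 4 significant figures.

Power is [E]/[T] = [E]²/ℏ.
1 GeV² → 1/ℏ × (1 GeV in J)² = 2.433e14 W.
Convert the energy scale: 3.22e3 eV² = 3.22e-15 GeV².
Result: 3.22e-15 × 2.433e14 = 0.7833 W.

0.7833 W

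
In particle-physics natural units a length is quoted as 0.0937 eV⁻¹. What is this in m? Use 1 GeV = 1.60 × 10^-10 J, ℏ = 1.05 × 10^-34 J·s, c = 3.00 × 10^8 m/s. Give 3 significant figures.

1.84 × 10^-8 m

A length is [E]⁻¹ in ℏ=c=1; restore one factor of ℏc.
1 GeV⁻¹ → ℏc × (1 GeV in J)⁻¹ = 1.97 × 10^-16 m.
Convert the energy scale: 0.0937 eV⁻¹ = 9.37 × 10^7 GeV⁻¹.
Result: 9.37 × 10^7 × 1.97 × 10^-16 = 1.84 × 10^-8 m.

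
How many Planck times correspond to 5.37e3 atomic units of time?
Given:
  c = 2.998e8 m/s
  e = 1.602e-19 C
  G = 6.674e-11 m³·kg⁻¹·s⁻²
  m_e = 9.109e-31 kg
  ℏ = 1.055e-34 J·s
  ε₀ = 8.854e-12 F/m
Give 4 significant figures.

2.413e30

atomic unit of time: τ_au = (4πε₀)²ℏ³/(m_e e⁴) = 2.423e-17 s
Planck time: t_P = √(ℏG/c⁵) = 5.392e-44 s
5.37e3 × 2.423e-17 / 5.392e-44 = 2.413e30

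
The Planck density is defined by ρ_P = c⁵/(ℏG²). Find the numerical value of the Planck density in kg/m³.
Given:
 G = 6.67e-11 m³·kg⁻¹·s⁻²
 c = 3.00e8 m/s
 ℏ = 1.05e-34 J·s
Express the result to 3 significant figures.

5.20e96 kg/m³

ρ_P = c⁵/(ℏG²)
  = 2.43e42 / 4.67e-55
  = 5.20e96 kg/m³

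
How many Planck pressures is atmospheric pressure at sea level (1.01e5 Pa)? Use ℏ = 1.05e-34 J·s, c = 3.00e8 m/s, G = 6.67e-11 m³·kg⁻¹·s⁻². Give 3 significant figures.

Planck pressure: p_P = c⁷/(ℏG²) = 4.68e113 Pa.
1.01e5 / 4.68e113 = 2.16e-109

2.16e-109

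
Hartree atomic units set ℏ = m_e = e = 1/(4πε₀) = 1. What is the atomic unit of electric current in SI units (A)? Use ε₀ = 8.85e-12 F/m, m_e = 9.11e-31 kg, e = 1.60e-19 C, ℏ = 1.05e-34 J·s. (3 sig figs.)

6.67e-3 A

From ℏ = m_e = e = 1/(4πε₀) = 1 the current scale is I_au = e E_h/ℏ = m_e e⁵/((4πε₀)²ℏ³).
E_h = 4.38e-18 J
e·E_h/ℏ = 6.67e-3 A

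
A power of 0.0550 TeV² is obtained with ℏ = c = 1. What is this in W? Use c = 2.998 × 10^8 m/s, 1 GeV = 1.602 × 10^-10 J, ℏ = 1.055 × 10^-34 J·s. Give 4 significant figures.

1.338 × 10^19 W

Power is [E]/[T] = [E]²/ℏ.
1 GeV² → 1/ℏ × (1 GeV in J)² = 2.433 × 10^14 W.
Convert the energy scale: 0.0550 TeV² = 5.50 × 10^4 GeV².
Result: 5.50 × 10^4 × 2.433 × 10^14 = 1.338 × 10^19 W.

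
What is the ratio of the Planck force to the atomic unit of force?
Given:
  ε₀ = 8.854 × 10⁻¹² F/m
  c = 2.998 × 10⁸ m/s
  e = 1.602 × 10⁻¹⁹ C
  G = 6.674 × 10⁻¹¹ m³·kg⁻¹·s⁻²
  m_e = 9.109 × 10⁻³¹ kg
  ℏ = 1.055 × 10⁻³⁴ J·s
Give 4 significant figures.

Planck force: F_P = c⁴/G = 1.210 × 10⁴⁴ N
atomic unit of force: F_au = E_h/a₀ = m_e²e⁶/((4πε₀)³ℏ⁴) = 8.220 × 10⁻⁸ N
ratio = 1.210 × 10⁴⁴ / 8.220 × 10⁻⁸ = 1.473 × 10⁵¹

1.473 × 10⁵¹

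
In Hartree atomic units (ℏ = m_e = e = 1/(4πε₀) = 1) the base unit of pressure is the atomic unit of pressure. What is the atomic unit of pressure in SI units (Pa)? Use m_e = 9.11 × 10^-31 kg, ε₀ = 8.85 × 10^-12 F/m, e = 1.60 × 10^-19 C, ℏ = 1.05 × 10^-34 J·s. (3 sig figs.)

P_au = E_h/a₀³ = m_e⁴e¹⁰/((4πε₀)⁵ℏ⁸)
E_h = 4.38 × 10^-18 J
a₀ = 5.26 × 10^-11 m
E_h/a₀³ = 3.01 × 10^13 Pa

3.01 × 10^13 Pa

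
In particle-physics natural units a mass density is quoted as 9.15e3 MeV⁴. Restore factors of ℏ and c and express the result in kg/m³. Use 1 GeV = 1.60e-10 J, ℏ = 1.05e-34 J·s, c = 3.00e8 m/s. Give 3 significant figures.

2.13e12 kg/m³

Mass density is [E]/(c²[L]³) = [E]⁴/(ℏ³c⁵).
1 GeV⁴ → 1/(ℏ³c⁵) × (1 GeV in J)⁴ = 2.33e20 kg/m³.
Convert the energy scale: 9.15e3 MeV⁴ = 9.15e-9 GeV⁴.
Result: 9.15e-9 × 2.33e20 = 2.13e12 kg/m³.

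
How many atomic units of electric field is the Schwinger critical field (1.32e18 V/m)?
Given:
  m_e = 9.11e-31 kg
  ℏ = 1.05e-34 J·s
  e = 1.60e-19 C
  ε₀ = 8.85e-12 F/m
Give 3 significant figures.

2.54e6

atomic unit of electric field: E_au = E_h/(e a₀) = m_e²e⁵/((4πε₀)³ℏ⁴) = 5.20e11 V/m.
1.32e18 / 5.20e11 = 2.54e6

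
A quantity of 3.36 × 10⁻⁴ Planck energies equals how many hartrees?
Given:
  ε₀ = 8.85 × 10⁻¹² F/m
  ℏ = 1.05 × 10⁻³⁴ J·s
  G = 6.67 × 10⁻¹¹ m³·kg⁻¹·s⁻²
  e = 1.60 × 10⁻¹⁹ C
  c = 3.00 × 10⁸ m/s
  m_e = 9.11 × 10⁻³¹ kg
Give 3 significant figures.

1.50 × 10²³

Planck energy: E_P = √(ℏc⁵/G) = 1.96 × 10⁹ J
hartree: E_h = m_e e⁴/(4πε₀ℏ)² = 4.38 × 10⁻¹⁸ J
3.36 × 10⁻⁴ × 1.96 × 10⁹ / 4.38 × 10⁻¹⁸ = 1.50 × 10²³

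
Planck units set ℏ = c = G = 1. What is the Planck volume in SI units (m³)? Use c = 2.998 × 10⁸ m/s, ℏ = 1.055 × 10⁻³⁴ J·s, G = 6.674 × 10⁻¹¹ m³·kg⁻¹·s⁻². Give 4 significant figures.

4.224 × 10⁻¹⁰⁵ m³

Dimensional analysis gives V_P = (ℏG/c³)^(3/2).
  = √(1.784 × 10⁻²⁰⁹)
  = 4.224 × 10⁻¹⁰⁵ m³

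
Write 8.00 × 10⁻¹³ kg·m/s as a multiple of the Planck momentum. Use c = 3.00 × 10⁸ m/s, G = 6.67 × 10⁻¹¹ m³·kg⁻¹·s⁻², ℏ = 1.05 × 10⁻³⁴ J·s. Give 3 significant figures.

1.23 × 10⁻¹³

Planck momentum: p_P = √(ℏc³/G) = 6.52 kg·m/s.
8.00 × 10⁻¹³ / 6.52 = 1.23 × 10⁻¹³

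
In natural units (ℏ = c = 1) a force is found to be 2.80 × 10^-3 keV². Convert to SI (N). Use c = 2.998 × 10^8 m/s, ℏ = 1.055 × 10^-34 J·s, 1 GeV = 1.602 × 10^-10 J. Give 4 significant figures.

2.272 × 10^-9 N

Force is [E]/[L] = [E]²/(ℏc); restore (ℏc)⁻¹.
1 GeV² → 1/(ℏc) × (1 GeV in J)² = 8.114 × 10^5 N.
Convert the energy scale: 2.80 × 10^-3 keV² = 2.80 × 10^-15 GeV².
Result: 2.80 × 10^-15 × 8.114 × 10^5 = 2.272 × 10^-9 N.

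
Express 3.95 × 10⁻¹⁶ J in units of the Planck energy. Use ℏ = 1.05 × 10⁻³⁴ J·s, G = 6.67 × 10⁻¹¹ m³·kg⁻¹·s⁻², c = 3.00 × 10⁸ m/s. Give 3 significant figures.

Planck energy: E_P = √(ℏc⁵/G) = 1.96 × 10⁹ J.
3.95 × 10⁻¹⁶ / 1.96 × 10⁹ = 2.02 × 10⁻²⁵

2.02 × 10⁻²⁵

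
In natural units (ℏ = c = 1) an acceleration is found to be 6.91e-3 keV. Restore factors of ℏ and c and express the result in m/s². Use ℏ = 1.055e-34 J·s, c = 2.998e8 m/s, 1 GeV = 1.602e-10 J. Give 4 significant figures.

Acceleration is [L]/[T]² = c·[E]/ℏ.
1 GeV → c/ℏ × (1 GeV in J) = 4.552e32 m/s².
Convert the energy scale: 6.91e-3 keV = 6.91e-9 GeV.
Result: 6.91e-9 × 4.552e32 = 3.146e24 m/s².

3.146e24 m/s²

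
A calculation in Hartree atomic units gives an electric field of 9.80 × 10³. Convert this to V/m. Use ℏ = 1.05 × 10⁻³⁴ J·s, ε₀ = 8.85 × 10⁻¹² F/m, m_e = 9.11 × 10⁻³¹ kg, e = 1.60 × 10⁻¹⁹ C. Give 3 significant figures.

5.10 × 10¹⁵ V/m

One atomic unit of electric field: E_au = E_h/(e a₀) = m_e²e⁵/((4πε₀)³ℏ⁴) = 5.20 × 10¹¹ V/m.
9.80 × 10³ × 5.20 × 10¹¹ V/m = 5.10 × 10¹⁵ V/m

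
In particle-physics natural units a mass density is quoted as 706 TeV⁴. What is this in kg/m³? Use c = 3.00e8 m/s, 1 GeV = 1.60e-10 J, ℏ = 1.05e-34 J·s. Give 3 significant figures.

1.64e35 kg/m³

Mass density is [E]/(c²[L]³) = [E]⁴/(ℏ³c⁵).
1 GeV⁴ → 1/(ℏ³c⁵) × (1 GeV in J)⁴ = 2.33e20 kg/m³.
Convert the energy scale: 706 TeV⁴ = 7.06e14 GeV⁴.
Result: 7.06e14 × 2.33e20 = 1.64e35 kg/m³.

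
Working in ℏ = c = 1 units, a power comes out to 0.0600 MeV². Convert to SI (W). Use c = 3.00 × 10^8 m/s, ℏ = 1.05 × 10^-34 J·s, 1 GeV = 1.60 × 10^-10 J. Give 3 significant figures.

1.46 × 10^7 W

Power is [E]/[T] = [E]²/ℏ.
1 GeV² → 1/ℏ × (1 GeV in J)² = 2.44 × 10^14 W.
Convert the energy scale: 0.0600 MeV² = 6.00 × 10^-8 GeV².
Result: 6.00 × 10^-8 × 2.44 × 10^14 = 1.46 × 10^7 W.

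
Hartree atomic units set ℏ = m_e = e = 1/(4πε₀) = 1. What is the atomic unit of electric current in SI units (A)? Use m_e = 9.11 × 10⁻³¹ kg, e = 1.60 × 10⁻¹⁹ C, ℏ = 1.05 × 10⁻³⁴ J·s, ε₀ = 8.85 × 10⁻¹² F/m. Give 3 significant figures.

6.67 × 10⁻³ A

From ℏ = m_e = e = 1/(4πε₀) = 1 the current scale is I_au = e E_h/ℏ = m_e e⁵/((4πε₀)²ℏ³).
E_h = 4.38 × 10⁻¹⁸ J
e·E_h/ℏ = 6.67 × 10⁻³ A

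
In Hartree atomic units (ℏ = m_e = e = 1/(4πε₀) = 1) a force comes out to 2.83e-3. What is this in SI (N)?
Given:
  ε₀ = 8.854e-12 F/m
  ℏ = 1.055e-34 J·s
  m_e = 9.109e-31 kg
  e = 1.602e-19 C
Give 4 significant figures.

One atomic unit of force: F_au = E_h/a₀ = m_e²e⁶/((4πε₀)³ℏ⁴) = 8.220e-8 N.
2.83e-3 × 8.220e-8 N = 2.326e-10 N

2.326e-10 N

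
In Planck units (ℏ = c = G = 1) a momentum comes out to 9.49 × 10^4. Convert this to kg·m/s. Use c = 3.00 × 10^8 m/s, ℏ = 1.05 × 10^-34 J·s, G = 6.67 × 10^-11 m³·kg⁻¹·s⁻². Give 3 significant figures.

One Planck momentum: p_P = √(ℏc³/G) = 6.52 kg·m/s.
9.49 × 10^4 × 6.52 kg·m/s = 6.19 × 10^5 kg·m/s

6.19 × 10^5 kg·m/s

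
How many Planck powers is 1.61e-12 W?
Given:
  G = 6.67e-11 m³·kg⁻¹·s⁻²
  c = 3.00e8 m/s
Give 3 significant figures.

4.42e-65

Planck power: P_P = c⁵/G = 3.64e52 W.
1.61e-12 / 3.64e52 = 4.42e-65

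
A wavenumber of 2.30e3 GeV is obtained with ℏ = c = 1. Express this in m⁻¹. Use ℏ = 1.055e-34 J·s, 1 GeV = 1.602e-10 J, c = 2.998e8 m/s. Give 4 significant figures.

Inverse length is [E]/(ℏc).
1 GeV → 1/(ℏc) × (1 GeV in J) = 5.065e15 m⁻¹.
Result: 2.30e3 × 5.065e15 = 1.165e19 m⁻¹.

1.165e19 m⁻¹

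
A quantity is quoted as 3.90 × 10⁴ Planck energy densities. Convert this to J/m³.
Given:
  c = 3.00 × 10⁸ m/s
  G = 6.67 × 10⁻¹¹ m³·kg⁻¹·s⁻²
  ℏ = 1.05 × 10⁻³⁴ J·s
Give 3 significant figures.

1.83 × 10¹¹⁸ J/m³

One Planck energy density: u_P = c⁷/(ℏG²) = 4.68 × 10¹¹³ J/m³.
3.90 × 10⁴ × 4.68 × 10¹¹³ J/m³ = 1.83 × 10¹¹⁸ J/m³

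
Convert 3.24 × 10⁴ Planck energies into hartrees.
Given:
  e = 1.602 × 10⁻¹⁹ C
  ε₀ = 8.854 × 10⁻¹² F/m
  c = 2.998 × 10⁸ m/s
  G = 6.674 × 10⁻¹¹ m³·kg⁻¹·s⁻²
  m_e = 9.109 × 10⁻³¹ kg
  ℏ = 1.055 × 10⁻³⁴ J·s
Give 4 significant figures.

1.456 × 10³¹

Planck energy: E_P = √(ℏc⁵/G) = 1.957 × 10⁹ J
hartree: E_h = m_e e⁴/(4πε₀ℏ)² = 4.354 × 10⁻¹⁸ J
3.24 × 10⁴ × 1.957 × 10⁹ / 4.354 × 10⁻¹⁸ = 1.456 × 10³¹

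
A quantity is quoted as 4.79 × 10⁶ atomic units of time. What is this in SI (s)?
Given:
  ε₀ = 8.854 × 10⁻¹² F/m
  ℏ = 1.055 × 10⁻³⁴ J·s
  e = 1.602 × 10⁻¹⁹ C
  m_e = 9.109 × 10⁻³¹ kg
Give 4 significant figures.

1.161 × 10⁻¹⁰ s

One atomic unit of time: τ_au = (4πε₀)²ℏ³/(m_e e⁴) = 2.423 × 10⁻¹⁷ s.
4.79 × 10⁶ × 2.423 × 10⁻¹⁷ s = 1.161 × 10⁻¹⁰ s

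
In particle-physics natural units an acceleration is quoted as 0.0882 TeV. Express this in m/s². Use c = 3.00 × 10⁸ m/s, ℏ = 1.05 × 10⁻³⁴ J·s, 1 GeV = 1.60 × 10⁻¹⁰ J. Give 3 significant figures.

Acceleration is [L]/[T]² = c·[E]/ℏ.
1 GeV → c/ℏ × (1 GeV in J) = 4.57 × 10³² m/s².
Convert the energy scale: 0.0882 TeV = 88.2 GeV.
Result: 88.2 × 4.57 × 10³² = 4.03 × 10³⁴ m/s².

4.03 × 10³⁴ m/s²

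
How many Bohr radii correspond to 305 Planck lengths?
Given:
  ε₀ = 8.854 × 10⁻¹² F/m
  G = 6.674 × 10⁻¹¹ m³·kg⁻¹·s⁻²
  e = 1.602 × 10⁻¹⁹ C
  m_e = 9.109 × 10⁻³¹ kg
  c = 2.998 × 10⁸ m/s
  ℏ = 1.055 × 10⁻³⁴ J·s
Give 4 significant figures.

Planck length: ℓ_P = √(ℏG/c³) = 1.616 × 10⁻³⁵ m
Bohr radius: a₀ = 4πε₀ℏ²/(m_e e²) = 5.297 × 10⁻¹¹ m
305 × 1.616 × 10⁻³⁵ / 5.297 × 10⁻¹¹ = 9.307 × 10⁻²³

9.307 × 10⁻²³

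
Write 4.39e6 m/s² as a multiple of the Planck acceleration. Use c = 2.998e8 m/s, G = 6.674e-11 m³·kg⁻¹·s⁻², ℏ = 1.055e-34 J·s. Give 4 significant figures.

Planck acceleration: a_P = √(c⁷/(ℏG)) = 5.560e51 m/s².
4.39e6 / 5.560e51 = 7.895e-46

7.895e-46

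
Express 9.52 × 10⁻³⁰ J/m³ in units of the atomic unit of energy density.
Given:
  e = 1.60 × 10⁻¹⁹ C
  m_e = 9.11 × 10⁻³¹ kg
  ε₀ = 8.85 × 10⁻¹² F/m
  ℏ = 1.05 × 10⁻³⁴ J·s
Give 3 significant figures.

atomic unit of energy density: u_au = E_h/a₀³ = m_e⁴e¹⁰/((4πε₀)⁵ℏ⁸) = 3.01 × 10¹³ J/m³.
9.52 × 10⁻³⁰ / 3.01 × 10¹³ = 3.16 × 10⁻⁴³

3.16 × 10⁻⁴³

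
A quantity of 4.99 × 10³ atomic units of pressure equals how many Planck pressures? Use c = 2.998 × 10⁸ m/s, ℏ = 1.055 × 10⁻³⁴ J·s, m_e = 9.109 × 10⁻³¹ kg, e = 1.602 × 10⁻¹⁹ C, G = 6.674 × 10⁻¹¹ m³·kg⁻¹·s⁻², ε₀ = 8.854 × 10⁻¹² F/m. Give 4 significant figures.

3.155 × 10⁻⁹⁷

atomic unit of pressure: P_au = E_h/a₀³ = m_e⁴e¹⁰/((4πε₀)⁵ℏ⁸) = 2.929 × 10¹³ Pa
Planck pressure: p_P = c⁷/(ℏG²) = 4.632 × 10¹¹³ Pa
4.99 × 10³ × 2.929 × 10¹³ / 4.632 × 10¹¹³ = 3.155 × 10⁻⁹⁷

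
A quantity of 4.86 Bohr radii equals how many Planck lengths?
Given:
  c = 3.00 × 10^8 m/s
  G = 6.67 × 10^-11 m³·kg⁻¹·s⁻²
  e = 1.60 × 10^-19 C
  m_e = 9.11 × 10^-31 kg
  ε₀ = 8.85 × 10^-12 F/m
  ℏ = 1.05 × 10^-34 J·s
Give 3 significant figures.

1.59 × 10^25

Bohr radius: a₀ = 4πε₀ℏ²/(m_e e²) = 5.26 × 10^-11 m
Planck length: ℓ_P = √(ℏG/c³) = 1.61 × 10^-35 m
4.86 × 5.26 × 10^-11 / 1.61 × 10^-35 = 1.59 × 10^25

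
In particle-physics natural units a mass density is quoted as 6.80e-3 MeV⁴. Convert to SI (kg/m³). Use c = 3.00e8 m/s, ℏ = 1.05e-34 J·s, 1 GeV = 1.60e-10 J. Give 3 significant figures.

1.58e6 kg/m³

Mass density is [E]/(c²[L]³) = [E]⁴/(ℏ³c⁵).
1 GeV⁴ → 1/(ℏ³c⁵) × (1 GeV in J)⁴ = 2.33e20 kg/m³.
Convert the energy scale: 6.80e-3 MeV⁴ = 6.80e-15 GeV⁴.
Result: 6.80e-15 × 2.33e20 = 1.58e6 kg/m³.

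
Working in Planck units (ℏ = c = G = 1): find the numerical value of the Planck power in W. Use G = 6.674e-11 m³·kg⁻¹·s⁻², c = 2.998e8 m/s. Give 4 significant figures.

3.629e52 W

Dimensional analysis gives P_P = c⁵/G.
  = 2.422e42 / 6.674e-11
  = 3.629e52 W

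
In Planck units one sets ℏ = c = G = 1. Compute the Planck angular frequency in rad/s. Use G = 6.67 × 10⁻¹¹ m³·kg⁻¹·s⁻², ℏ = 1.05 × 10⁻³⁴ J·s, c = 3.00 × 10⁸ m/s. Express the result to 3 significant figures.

1.86 × 10⁴³ rad/s

ω_P = √(c⁵/(ℏG))
  = √(3.47 × 10⁸⁶)
  = 1.86 × 10⁴³ rad/s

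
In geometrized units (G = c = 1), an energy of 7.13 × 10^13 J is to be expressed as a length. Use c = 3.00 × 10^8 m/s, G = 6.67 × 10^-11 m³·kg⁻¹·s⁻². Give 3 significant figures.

5.87 × 10^-31 m

Energy → length via G/c⁴.
7.13 × 10^13 J × (G/c⁴) = 5.87 × 10^-31 m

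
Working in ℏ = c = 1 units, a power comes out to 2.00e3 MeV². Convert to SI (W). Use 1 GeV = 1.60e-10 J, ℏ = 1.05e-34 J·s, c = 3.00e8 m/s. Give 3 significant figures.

Power is [E]/[T] = [E]²/ℏ.
1 GeV² → 1/ℏ × (1 GeV in J)² = 2.44e14 W.
Convert the energy scale: 2.00e3 MeV² = 2.00e-3 GeV².
Result: 2.00e-3 × 2.44e14 = 4.88e11 W.

4.88e11 W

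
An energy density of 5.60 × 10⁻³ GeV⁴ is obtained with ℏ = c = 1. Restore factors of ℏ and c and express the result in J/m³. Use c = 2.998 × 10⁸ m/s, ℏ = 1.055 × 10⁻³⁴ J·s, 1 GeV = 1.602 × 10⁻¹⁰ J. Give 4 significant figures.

[E]/[L]³ = [E]⁴/(ℏc)³; restore (ℏc)⁻³.
1 GeV⁴ → 1/(ℏc)³ × (1 GeV in J)⁴ = 2.082 × 10³⁷ J/m³.
Result: 5.60 × 10⁻³ × 2.082 × 10³⁷ = 1.166 × 10³⁵ J/m³.

1.166 × 10³⁵ J/m³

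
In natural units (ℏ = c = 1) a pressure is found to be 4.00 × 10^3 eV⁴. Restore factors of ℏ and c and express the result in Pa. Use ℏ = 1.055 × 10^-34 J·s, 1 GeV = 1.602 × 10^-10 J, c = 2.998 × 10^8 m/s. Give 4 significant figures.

Pressure is [E]/[L]³ = [E]⁴/(ℏc)³.
1 GeV⁴ → 1/(ℏc)³ × (1 GeV in J)⁴ = 2.082 × 10^37 Pa.
Convert the energy scale: 4.00 × 10^3 eV⁴ = 4.00 × 10^-33 GeV⁴.
Result: 4.00 × 10^-33 × 2.082 × 10^37 = 8.326 × 10^4 Pa.

8.326 × 10^4 Pa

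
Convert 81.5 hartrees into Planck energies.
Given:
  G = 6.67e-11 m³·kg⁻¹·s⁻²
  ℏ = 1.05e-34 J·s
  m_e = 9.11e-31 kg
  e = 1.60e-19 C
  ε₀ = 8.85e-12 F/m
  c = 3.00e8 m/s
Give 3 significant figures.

hartree: E_h = m_e e⁴/(4πε₀ℏ)² = 4.38e-18 J
Planck energy: E_P = √(ℏc⁵/G) = 1.96e9 J
81.5 × 4.38e-18 / 1.96e9 = 1.82e-25

1.82e-25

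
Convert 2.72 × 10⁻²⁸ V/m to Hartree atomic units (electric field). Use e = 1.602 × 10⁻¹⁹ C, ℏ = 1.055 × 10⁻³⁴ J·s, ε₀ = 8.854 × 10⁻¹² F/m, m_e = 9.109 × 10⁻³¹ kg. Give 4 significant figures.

5.301 × 10⁻⁴⁰

atomic unit of electric field: E_au = E_h/(e a₀) = m_e²e⁵/((4πε₀)³ℏ⁴) = 5.131 × 10¹¹ V/m.
2.72 × 10⁻²⁸ / 5.131 × 10¹¹ = 5.301 × 10⁻⁴⁰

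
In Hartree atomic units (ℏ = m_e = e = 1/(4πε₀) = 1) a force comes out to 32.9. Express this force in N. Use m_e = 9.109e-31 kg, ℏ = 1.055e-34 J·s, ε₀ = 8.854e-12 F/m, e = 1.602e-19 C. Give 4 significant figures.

2.704e-6 N

One atomic unit of force: F_au = E_h/a₀ = m_e²e⁶/((4πε₀)³ℏ⁴) = 8.220e-8 N.
32.9 × 8.220e-8 N = 2.704e-6 N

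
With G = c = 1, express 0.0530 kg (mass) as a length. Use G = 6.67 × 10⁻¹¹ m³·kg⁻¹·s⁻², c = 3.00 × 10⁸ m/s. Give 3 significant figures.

In G = c = 1 units mass has dimensions of length; the conversion factor is G/c².
0.0530 kg × (G/c²) = 3.93 × 10⁻²⁹ m

3.93 × 10⁻²⁹ m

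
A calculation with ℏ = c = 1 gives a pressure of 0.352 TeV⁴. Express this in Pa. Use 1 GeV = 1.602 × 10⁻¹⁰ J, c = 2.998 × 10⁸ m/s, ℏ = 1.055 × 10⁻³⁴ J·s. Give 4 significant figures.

7.327 × 10⁴⁸ Pa

Pressure is [E]/[L]³ = [E]⁴/(ℏc)³.
1 GeV⁴ → 1/(ℏc)³ × (1 GeV in J)⁴ = 2.082 × 10³⁷ Pa.
Convert the energy scale: 0.352 TeV⁴ = 3.52 × 10¹¹ GeV⁴.
Result: 3.52 × 10¹¹ × 2.082 × 10³⁷ = 7.327 × 10⁴⁸ Pa.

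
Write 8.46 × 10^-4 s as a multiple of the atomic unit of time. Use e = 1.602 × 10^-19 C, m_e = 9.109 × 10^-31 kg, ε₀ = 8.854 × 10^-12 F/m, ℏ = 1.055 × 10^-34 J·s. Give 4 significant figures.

3.492 × 10^13

atomic unit of time: τ_au = (4πε₀)²ℏ³/(m_e e⁴) = 2.423 × 10^-17 s.
8.46 × 10^-4 / 2.423 × 10^-17 = 3.492 × 10^13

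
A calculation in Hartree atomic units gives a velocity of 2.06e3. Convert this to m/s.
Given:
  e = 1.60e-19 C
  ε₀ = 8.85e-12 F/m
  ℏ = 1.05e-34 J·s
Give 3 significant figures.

4.52e9 m/s

One atomic unit of velocity: v_au = e²/(4πε₀ℏ) = 2.19e6 m/s.
2.06e3 × 2.19e6 m/s = 4.52e9 m/s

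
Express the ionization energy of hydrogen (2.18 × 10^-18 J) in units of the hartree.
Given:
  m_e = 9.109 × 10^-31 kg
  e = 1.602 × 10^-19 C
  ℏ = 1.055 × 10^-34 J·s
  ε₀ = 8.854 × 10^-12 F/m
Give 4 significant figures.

0.5007

hartree: E_h = m_e e⁴/(4πε₀ℏ)² = 4.354 × 10^-18 J.
2.18 × 10^-18 / 4.354 × 10^-18 = 0.5007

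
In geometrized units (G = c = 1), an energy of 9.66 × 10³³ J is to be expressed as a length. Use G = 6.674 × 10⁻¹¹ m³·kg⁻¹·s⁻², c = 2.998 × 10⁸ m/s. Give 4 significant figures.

7.981 × 10⁻¹¹ m

Energy → length via G/c⁴.
9.66 × 10³³ J × (G/c⁴) = 7.981 × 10⁻¹¹ m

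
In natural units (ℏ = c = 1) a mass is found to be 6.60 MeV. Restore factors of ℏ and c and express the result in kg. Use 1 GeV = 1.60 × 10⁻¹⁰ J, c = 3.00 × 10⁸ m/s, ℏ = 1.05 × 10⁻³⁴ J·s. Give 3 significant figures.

1.17 × 10⁻²⁹ kg

Mass is [E]/c²; divide by c².
1 GeV → 1/c² × (1 GeV in J) = 1.78 × 10⁻²⁷ kg.
Convert the energy scale: 6.60 MeV = 6.60 × 10⁻³ GeV.
Result: 6.60 × 10⁻³ × 1.78 × 10⁻²⁷ = 1.17 × 10⁻²⁹ kg.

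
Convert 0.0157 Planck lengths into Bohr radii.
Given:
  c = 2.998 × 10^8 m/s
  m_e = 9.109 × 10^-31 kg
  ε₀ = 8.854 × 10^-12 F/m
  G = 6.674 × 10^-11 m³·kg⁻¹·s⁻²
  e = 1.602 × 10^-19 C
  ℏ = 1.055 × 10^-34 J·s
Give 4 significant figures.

Planck length: ℓ_P = √(ℏG/c³) = 1.616 × 10^-35 m
Bohr radius: a₀ = 4πε₀ℏ²/(m_e e²) = 5.297 × 10^-11 m
0.0157 × 1.616 × 10^-35 / 5.297 × 10^-11 = 4.791 × 10^-27

4.791 × 10^-27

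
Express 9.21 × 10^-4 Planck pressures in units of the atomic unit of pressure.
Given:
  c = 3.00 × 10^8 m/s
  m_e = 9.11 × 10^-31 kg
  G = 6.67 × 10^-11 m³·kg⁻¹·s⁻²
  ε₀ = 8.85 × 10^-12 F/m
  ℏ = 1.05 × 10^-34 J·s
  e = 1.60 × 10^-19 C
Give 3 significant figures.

Planck pressure: p_P = c⁷/(ℏG²) = 4.68 × 10^113 Pa
atomic unit of pressure: P_au = E_h/a₀³ = m_e⁴e¹⁰/((4πε₀)⁵ℏ⁸) = 3.01 × 10^13 Pa
9.21 × 10^-4 × 4.68 × 10^113 / 3.01 × 10^13 = 1.43 × 10^97

1.43 × 10^97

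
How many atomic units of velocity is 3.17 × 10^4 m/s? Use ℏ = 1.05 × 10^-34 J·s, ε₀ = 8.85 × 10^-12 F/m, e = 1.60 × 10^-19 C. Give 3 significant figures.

0.0145

atomic unit of velocity: v_au = e²/(4πε₀ℏ) = 2.19 × 10^6 m/s.
3.17 × 10^4 / 2.19 × 10^6 = 0.0145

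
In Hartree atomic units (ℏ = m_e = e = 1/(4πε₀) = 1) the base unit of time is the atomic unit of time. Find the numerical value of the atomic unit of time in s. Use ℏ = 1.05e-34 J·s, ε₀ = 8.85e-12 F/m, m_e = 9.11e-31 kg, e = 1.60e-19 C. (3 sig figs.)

τ_au = (4πε₀)²ℏ³/(m_e e⁴)
E_h = 4.38e-18 J
ℏ/E_h = 2.40e-17 s

2.40e-17 s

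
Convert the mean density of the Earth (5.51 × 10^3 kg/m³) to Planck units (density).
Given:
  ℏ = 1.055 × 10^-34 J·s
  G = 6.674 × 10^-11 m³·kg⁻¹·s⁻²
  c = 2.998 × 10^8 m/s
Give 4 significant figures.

Planck density: ρ_P = c⁵/(ℏG²) = 5.154 × 10^96 kg/m³.
5.51 × 10^3 / 5.154 × 10^96 = 1.069 × 10^-93

1.069 × 10^-93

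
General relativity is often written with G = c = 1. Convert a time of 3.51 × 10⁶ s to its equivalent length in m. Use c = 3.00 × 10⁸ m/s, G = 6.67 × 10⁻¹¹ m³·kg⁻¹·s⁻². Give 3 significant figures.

Time → length via c.
3.51 × 10⁶ s × (c) = 1.05 × 10¹⁵ m

1.05 × 10¹⁵ m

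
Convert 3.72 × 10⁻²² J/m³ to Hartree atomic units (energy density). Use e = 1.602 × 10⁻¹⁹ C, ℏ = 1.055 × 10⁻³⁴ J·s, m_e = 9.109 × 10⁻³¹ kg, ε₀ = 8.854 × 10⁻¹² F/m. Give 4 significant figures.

1.270 × 10⁻³⁵

atomic unit of energy density: u_au = E_h/a₀³ = m_e⁴e¹⁰/((4πε₀)⁵ℏ⁸) = 2.929 × 10¹³ J/m³.
3.72 × 10⁻²² / 2.929 × 10¹³ = 1.270 × 10⁻³⁵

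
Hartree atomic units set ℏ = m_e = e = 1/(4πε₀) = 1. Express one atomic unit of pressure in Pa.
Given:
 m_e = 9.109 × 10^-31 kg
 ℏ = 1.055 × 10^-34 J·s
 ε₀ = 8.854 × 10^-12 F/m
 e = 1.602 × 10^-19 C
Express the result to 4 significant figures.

The unique combination of the constants set to 1 with dimensions of pressure is P_au = E_h/a₀³ = m_e⁴e¹⁰/((4πε₀)⁵ℏ⁸).
E_h = 4.354 × 10^-18 J
a₀ = 5.297 × 10^-11 m
E_h/a₀³ = 2.929 × 10^13 Pa

2.929 × 10^13 Pa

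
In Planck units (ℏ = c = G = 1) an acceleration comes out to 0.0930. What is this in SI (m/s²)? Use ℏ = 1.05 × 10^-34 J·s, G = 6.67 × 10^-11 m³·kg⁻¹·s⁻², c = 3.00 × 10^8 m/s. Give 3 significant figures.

5.20 × 10^50 m/s²

One Planck acceleration: a_P = √(c⁷/(ℏG)) = 5.59 × 10^51 m/s².
0.0930 × 5.59 × 10^51 m/s² = 5.20 × 10^50 m/s²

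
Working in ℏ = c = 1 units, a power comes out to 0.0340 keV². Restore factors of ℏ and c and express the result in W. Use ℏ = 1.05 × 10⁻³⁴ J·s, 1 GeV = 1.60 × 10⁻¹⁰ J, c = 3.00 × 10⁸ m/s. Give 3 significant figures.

8.29 W

Power is [E]/[T] = [E]²/ℏ.
1 GeV² → 1/ℏ × (1 GeV in J)² = 2.44 × 10¹⁴ W.
Convert the energy scale: 0.0340 keV² = 3.40 × 10⁻¹⁴ GeV².
Result: 3.40 × 10⁻¹⁴ × 2.44 × 10¹⁴ = 8.29 W.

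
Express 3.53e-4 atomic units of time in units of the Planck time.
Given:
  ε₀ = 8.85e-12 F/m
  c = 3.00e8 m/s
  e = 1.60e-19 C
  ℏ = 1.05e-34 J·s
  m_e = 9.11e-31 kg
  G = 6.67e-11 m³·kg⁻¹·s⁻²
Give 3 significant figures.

1.58e23

atomic unit of time: τ_au = (4πε₀)²ℏ³/(m_e e⁴) = 2.40e-17 s
Planck time: t_P = √(ℏG/c⁵) = 5.37e-44 s
3.53e-4 × 2.40e-17 / 5.37e-44 = 1.58e23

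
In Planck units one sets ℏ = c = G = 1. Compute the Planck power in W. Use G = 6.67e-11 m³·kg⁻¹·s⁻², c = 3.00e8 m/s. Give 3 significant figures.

P_P = c⁵/G
  = 2.43e42 / 6.67e-11
  = 3.64e52 W

3.64e52 W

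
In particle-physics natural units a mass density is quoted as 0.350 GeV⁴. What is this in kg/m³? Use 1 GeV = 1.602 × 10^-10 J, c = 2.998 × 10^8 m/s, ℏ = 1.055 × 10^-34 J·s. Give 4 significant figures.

8.106 × 10^19 kg/m³

Mass density is [E]/(c²[L]³) = [E]⁴/(ℏ³c⁵).
1 GeV⁴ → 1/(ℏ³c⁵) × (1 GeV in J)⁴ = 2.316 × 10^20 kg/m³.
Result: 0.350 × 2.316 × 10^20 = 8.106 × 10^19 kg/m³.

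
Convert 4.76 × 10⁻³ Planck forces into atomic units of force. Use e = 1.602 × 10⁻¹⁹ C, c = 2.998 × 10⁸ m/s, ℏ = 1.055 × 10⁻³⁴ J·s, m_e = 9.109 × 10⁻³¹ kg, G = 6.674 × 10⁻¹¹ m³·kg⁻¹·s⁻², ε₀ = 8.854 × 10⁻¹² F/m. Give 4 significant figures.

Planck force: F_P = c⁴/G = 1.210 × 10⁴⁴ N
atomic unit of force: F_au = E_h/a₀ = m_e²e⁶/((4πε₀)³ℏ⁴) = 8.220 × 10⁻⁸ N
4.76 × 10⁻³ × 1.210 × 10⁴⁴ / 8.220 × 10⁻⁸ = 7.010 × 10⁴⁸

7.010 × 10⁴⁸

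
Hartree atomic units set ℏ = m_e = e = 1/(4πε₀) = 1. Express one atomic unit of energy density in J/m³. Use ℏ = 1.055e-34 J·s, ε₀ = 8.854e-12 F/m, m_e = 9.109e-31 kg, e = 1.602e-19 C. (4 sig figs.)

2.929e13 J/m³

From ℏ = m_e = e = 1/(4πε₀) = 1 the energy density scale is u_au = E_h/a₀³ = m_e⁴e¹⁰/((4πε₀)⁵ℏ⁸).
E_h = 4.354e-18 J
a₀ = 5.297e-11 m
E_h/a₀³ = 2.929e13 J/m³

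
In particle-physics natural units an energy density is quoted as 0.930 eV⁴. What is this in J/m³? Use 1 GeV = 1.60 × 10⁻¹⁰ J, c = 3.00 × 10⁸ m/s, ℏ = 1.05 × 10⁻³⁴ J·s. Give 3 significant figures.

[E]/[L]³ = [E]⁴/(ℏc)³; restore (ℏc)⁻³.
1 GeV⁴ → 1/(ℏc)³ × (1 GeV in J)⁴ = 2.10 × 10³⁷ J/m³.
Convert the energy scale: 0.930 eV⁴ = 9.30 × 10⁻³⁷ GeV⁴.
Result: 9.30 × 10⁻³⁷ × 2.10 × 10³⁷ = 19.5 J/m³.

19.5 J/m³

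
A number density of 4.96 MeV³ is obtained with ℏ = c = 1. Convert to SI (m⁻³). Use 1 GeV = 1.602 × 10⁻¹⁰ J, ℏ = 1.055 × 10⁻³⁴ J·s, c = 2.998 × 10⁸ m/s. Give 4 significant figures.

6.445 × 10³⁸ m⁻³

Number density is [L]⁻³ = [E]³/(ℏc)³.
1 GeV³ → 1/(ℏc)³ × (1 GeV in J)³ = 1.299 × 10⁴⁷ m⁻³.
Convert the energy scale: 4.96 MeV³ = 4.96 × 10⁻⁹ GeV³.
Result: 4.96 × 10⁻⁹ × 1.299 × 10⁴⁷ = 6.445 × 10³⁸ m⁻³.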